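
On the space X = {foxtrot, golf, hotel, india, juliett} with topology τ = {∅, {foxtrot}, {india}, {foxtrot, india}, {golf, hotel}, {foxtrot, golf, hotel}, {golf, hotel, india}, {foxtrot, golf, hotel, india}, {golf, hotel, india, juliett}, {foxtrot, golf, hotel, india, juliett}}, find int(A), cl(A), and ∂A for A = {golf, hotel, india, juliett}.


int(A) = {golf, hotel, india, juliett}, cl(A) = {golf, hotel, india, juliett}, ∂A = ∅.

Closed sets in (X, τ) are complements of opens:
  closed(X, τ) = {∅, {foxtrot}, {juliett}, {foxtrot, juliett}, {india, juliett}, {foxtrot, india, juliett}, {golf, hotel, juliett}, {foxtrot, golf, hotel, juliett}, {golf, hotel, india, juliett}, {foxtrot, golf, hotel, india, juliett}}.
int(A) = ⋃ {U ∈ τ : U ⊆ A}. Opens contained in A: ∅, {india}, {golf, hotel}, {golf, hotel, india}, {golf, hotel, india, juliett}.
Taking the union of these: int(A) = {golf, hotel, india, juliett}.
cl(A) = ⋂ {C closed : A ⊆ C}. Closed sets containing A: {golf, hotel, india, juliett}, {foxtrot, golf, hotel, india, juliett}.
Intersecting these: cl(A) = {golf, hotel, india, juliett}.
∂A = cl(A) ∖ int(A) = {golf, hotel, india, juliett} ∖ {golf, hotel, india, juliett} = ∅.


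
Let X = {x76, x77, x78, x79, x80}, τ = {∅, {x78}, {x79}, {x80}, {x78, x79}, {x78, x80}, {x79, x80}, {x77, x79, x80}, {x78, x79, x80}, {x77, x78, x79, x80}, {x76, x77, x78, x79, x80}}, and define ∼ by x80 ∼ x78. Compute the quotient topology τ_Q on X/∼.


X/∼ = {[x76], [x77], [x78=x80], [x79]}; |τ_Q| = 6.

Equivalence classes: [x76], [x77], [x78=x80], [x79].
Quotient map π: X → X/∼ sends x76 ↦ [x76], x77 ↦ [x77], x78 ↦ [x78=x80], x79 ↦ [x79], x80 ↦ [x78=x80].
For each subset V ⊆ X/∼, compute π^{-1}(V) ⊆ X and check whether π^{-1}(V) ∈ τ. V is open in τ_Q iff π^{-1}(V) ∈ τ.
  V = {}: π^{-1}(V) = ∅ ∈ τ ✓.
  V = {[x76]}: π^{-1}(V) = {x76} ∉ τ ✗.
  V = {[x77]}: π^{-1}(V) = {x77} ∉ τ ✗.
  V = {[x76], [x77]}: π^{-1}(V) = {x76, x77} ∉ τ ✗.
  V = {[x78=x80]}: π^{-1}(V) = {x78, x80} ∈ τ ✓.
  V = {[x76], [x78=x80]}: π^{-1}(V) = {x76, x78, x80} ∉ τ ✗.
  V = {[x77], [x78=x80]}: π^{-1}(V) = {x77, x78, x80} ∉ τ ✗.
  V = {[x76], [x77], [x78=x80]}: π^{-1}(V) = {x76, x77, x78, x80} ∉ τ ✗.
  V = {[x79]}: π^{-1}(V) = {x79} ∈ τ ✓.
  V = {[x76], [x79]}: π^{-1}(V) = {x76, x79} ∉ τ ✗.
  V = {[x77], [x79]}: π^{-1}(V) = {x77, x79} ∉ τ ✗.
  V = {[x76], [x77], [x79]}: π^{-1}(V) = {x76, x77, x79} ∉ τ ✗.
  V = {[x78=x80], [x79]}: π^{-1}(V) = {x78, x79, x80} ∈ τ ✓.
  V = {[x76], [x78=x80], [x79]}: π^{-1}(V) = {x76, x78, x79, x80} ∉ τ ✗.
  V = {[x77], [x78=x80], [x79]}: π^{-1}(V) = {x77, x78, x79, x80} ∈ τ ✓.
  V = {[x76], [x77], [x78=x80], [x79]}: π^{-1}(V) = {x76, x77, x78, x79, x80} ∈ τ ✓.
Open sets in the quotient: τ_Q = {{}, {[x78=x80]}, {[x79]}, {[x78=x80], [x79]}, {[x77], [x78=x80], [x79]}, {[x76], [x77], [x78=x80], [x79]}} (6 elements).


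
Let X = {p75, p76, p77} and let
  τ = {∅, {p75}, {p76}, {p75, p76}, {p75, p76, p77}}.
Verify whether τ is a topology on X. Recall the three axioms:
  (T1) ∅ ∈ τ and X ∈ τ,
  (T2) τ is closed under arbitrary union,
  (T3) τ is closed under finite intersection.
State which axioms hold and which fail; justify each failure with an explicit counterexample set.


τ IS a topology on X.

Axiom (T1): ∅ ∈ τ? Yes; X ∈ τ? Yes.
Axiom (T2/T3): check pairwise unions and intersections of members of τ.
All pairwise intersections and unions checked — each lies in τ. Therefore τ satisfies (T1), (T2), (T3): it IS a topology on X.


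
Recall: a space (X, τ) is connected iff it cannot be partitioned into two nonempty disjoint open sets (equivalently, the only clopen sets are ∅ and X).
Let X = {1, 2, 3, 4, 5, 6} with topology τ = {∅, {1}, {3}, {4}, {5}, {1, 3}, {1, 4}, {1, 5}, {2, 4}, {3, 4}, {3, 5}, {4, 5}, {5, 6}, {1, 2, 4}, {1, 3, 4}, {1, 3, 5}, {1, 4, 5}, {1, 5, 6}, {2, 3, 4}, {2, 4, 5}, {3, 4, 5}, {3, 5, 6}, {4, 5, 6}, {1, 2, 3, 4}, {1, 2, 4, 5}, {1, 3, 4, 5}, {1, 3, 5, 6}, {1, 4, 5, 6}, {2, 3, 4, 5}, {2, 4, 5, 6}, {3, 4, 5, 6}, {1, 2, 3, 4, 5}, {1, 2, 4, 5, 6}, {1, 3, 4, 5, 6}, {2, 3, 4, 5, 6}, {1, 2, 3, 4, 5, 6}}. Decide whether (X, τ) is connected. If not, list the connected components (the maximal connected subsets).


(X, τ) is disconnected; components = [{1}, {3}, {2, 4}, {5, 6}].

Find clopen sets (U ∈ τ with X ∖ U ∈ τ):
  U = ∅, X ∖ U = {1, 2, 3, 4, 5, 6} — both open, so U is clopen.
  U = {1}, X ∖ U = {2, 3, 4, 5, 6} — both open, so U is clopen.
  U = {3}, X ∖ U = {1, 2, 4, 5, 6} — both open, so U is clopen.
  U = {1, 3}, X ∖ U = {2, 4, 5, 6} — both open, so U is clopen.
  U = {2, 4}, X ∖ U = {1, 3, 5, 6} — both open, so U is clopen.
  U = {5, 6}, X ∖ U = {1, 2, 3, 4} — both open, so U is clopen.
  U = {1, 2, 4}, X ∖ U = {3, 5, 6} — both open, so U is clopen.
  U = {1, 5, 6}, X ∖ U = {2, 3, 4} — both open, so U is clopen.
  U = {2, 3, 4}, X ∖ U = {1, 5, 6} — both open, so U is clopen.
  U = {3, 5, 6}, X ∖ U = {1, 2, 4} — both open, so U is clopen.
  U = {1, 2, 3, 4}, X ∖ U = {5, 6} — both open, so U is clopen.
  U = {1, 3, 5, 6}, X ∖ U = {2, 4} — both open, so U is clopen.
  U = {2, 4, 5, 6}, X ∖ U = {1, 3} — both open, so U is clopen.
  U = {1, 2, 4, 5, 6}, X ∖ U = {3} — both open, so U is clopen.
  U = {2, 3, 4, 5, 6}, X ∖ U = {1} — both open, so U is clopen.
  U = {1, 2, 3, 4, 5, 6}, X ∖ U = ∅ — both open, so U is clopen.
Nontrivial clopen(s) exist: e.g. {2, 3, 4}. So (X, τ) is disconnected.
Compute connected components by grouping points that agree on all clopens:
  component: {1}
  component: {3}
  component: {2, 4}
  component: {5, 6}


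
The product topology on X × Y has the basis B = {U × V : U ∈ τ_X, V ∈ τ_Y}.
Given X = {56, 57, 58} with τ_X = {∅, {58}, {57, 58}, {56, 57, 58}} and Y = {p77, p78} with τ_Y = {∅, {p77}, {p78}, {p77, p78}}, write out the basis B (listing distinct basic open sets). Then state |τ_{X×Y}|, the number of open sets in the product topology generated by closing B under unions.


Basis B = {∅ × ∅, {58} × {p77}, {58} × {p78}, {57, 58} × {p77}, {57, 58} × {p78}, {58} × {p77, p78}, {56, 57, 58} × {p77}, {56, 57, 58} × {p78}, {57, 58} × {p77, p78}, {56, 57, 58} × {p77, p78}}; |τ_{X×Y}| = 16.

Enumerate products U × V with U ∈ τ_X, V ∈ τ_Y (deduplicated):
  ∅ × ∅ = {} (∅)
  {58} × {p77} = {(58,p77)}
  {58} × {p78} = {(58,p78)}
  {57, 58} × {p77} = {(57,p77), (58,p77)}
  {57, 58} × {p78} = {(57,p78), (58,p78)}
  {58} × {p77, p78} = {(58,p77), (58,p78)}
  {56, 57, 58} × {p77} = {(56,p77), (57,p77), (58,p77)}
  {56, 57, 58} × {p78} = {(56,p78), (57,p78), (58,p78)}
  {57, 58} × {p77, p78} = {(57,p77), (57,p78), (58,p77), (58,p78)}
  {56, 57, 58} × {p77, p78} = {(56,p77), (56,p78), (57,p77), (57,p78), (58,p77), (58,p78)}
These 10 distinct sets form the basis B.
Close under arbitrary unions to get τ_{X×Y}; counting gives |τ_{X×Y}| = 16.


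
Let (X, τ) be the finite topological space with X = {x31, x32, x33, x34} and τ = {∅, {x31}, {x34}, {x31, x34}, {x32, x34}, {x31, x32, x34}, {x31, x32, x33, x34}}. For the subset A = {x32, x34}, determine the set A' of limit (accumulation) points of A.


A' = {x32, x33}

For each x ∈ X, list the open sets U ∈ τ with x ∈ U, then check whether U ∩ (A ∖ {x}) ≠ ∅ for every such U.
  x = x31: open {x31} ∋ x has {x31} ∩ (A ∖ {x31}) = ∅, so x is NOT a limit point.
  x = x32: opens ∋ x are {x32, x34}, {x31, x32, x34}, {x31, x32, x33, x34}; each meets A ∖ {x32}, so x IS a limit point.
  x = x33: opens ∋ x are {x31, x32, x33, x34}; each meets A ∖ {x33}, so x IS a limit point.
  x = x34: open {x34} ∋ x has {x34} ∩ (A ∖ {x34}) = ∅, so x is NOT a limit point.
Collecting: A' = {x32, x33}.


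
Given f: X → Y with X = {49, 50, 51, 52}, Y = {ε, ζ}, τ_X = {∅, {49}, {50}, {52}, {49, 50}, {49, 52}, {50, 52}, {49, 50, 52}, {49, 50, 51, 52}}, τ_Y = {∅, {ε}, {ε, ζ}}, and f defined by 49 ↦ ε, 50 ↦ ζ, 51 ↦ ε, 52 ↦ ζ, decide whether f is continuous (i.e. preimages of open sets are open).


f is NOT continuous.

Compute f^{-1}(U) for each U ∈ τ_Y:
  U = ∅: f^{-1}(U) = ∅ ∈ τ_X ✓.
  U = {ε}: f^{-1}(U) = {49, 51} ∉ τ_X ✗.
  U = {ε, ζ}: f^{-1}(U) = {49, 50, 51, 52} ∈ τ_X ✓.
Found U = {ε} with f^{-1}(U) = {49, 51} not in τ_X. Therefore f is NOT continuous.


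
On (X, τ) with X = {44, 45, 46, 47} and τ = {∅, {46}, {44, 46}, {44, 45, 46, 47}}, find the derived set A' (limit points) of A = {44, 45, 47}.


A' = {45, 47}

For each x ∈ X, list the open sets U ∈ τ with x ∈ U, then check whether U ∩ (A ∖ {x}) ≠ ∅ for every such U.
  x = 44: open {44, 46} ∋ x has {44, 46} ∩ (A ∖ {44}) = ∅, so x is NOT a limit point.
  x = 45: opens ∋ x are {44, 45, 46, 47}; each meets A ∖ {45}, so x IS a limit point.
  x = 46: open {46} ∋ x has {46} ∩ (A ∖ {46}) = ∅, so x is NOT a limit point.
  x = 47: opens ∋ x are {44, 45, 46, 47}; each meets A ∖ {47}, so x IS a limit point.
Collecting: A' = {45, 47}.


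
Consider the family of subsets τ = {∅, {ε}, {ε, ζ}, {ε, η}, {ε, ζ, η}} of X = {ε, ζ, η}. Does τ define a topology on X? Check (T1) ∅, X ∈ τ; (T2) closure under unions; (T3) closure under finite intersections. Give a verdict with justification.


τ IS a topology on X.

Axiom (T1): ∅ ∈ τ? Yes; X ∈ τ? Yes.
Axiom (T2/T3): check pairwise unions and intersections of members of τ.
All pairwise intersections and unions checked — each lies in τ. Therefore τ satisfies (T1), (T2), (T3): it IS a topology on X.


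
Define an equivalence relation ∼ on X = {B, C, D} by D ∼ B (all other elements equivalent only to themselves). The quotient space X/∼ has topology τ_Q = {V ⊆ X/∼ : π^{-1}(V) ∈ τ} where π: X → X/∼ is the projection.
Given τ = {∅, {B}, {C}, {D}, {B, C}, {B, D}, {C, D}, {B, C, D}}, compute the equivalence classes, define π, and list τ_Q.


X/∼ = {[B=D], [C]}; |τ_Q| = 4.

Equivalence classes: [B=D], [C].
Quotient map π: X → X/∼ sends B ↦ [B=D], C ↦ [C], D ↦ [B=D].
For each subset V ⊆ X/∼, compute π^{-1}(V) ⊆ X and check whether π^{-1}(V) ∈ τ. V is open in τ_Q iff π^{-1}(V) ∈ τ.
  V = {}: π^{-1}(V) = ∅ ∈ τ ✓.
  V = {[B=D]}: π^{-1}(V) = {B, D} ∈ τ ✓.
  V = {[C]}: π^{-1}(V) = {C} ∈ τ ✓.
  V = {[B=D], [C]}: π^{-1}(V) = {B, C, D} ∈ τ ✓.
Open sets in the quotient: τ_Q = {{}, {[B=D]}, {[C]}, {[B=D], [C]}} (4 elements).


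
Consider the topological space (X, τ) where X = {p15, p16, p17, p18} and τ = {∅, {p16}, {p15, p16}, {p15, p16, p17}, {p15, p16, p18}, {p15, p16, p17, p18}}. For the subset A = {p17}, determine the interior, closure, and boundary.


int(A) = ∅, cl(A) = {p17}, ∂A = {p17}.

Closed sets in (X, τ) are complements of opens:
  closed(X, τ) = {∅, {p17}, {p18}, {p17, p18}, {p15, p17, p18}, {p15, p16, p17, p18}}.
int(A) = ⋃ {U ∈ τ : U ⊆ A}. Opens contained in A: ∅.
Taking the union of these: int(A) = ∅.
cl(A) = ⋂ {C closed : A ⊆ C}. Closed sets containing A: {p17}, {p17, p18}, {p15, p17, p18}, {p15, p16, p17, p18}.
Intersecting these: cl(A) = {p17}.
∂A = cl(A) ∖ int(A) = {p17} ∖ ∅ = {p17}.


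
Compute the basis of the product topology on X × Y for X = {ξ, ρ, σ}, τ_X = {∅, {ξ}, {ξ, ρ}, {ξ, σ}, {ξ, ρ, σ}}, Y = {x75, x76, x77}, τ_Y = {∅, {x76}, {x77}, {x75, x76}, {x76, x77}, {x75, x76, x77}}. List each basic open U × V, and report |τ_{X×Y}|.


Basis B = {∅ × ∅, {ξ} × {x76}, {ξ} × {x77}, {ξ} × {x75, x76}, {ξ} × {x76, x77}, {ξ, ρ} × {x76}, {ξ, σ} × {x76}, {ξ, ρ} × {x77}, {ξ, σ} × {x77}, {ξ} × {x75, x76, x77}, {ξ, ρ, σ} × {x76}, {ξ, ρ, σ} × {x77}, {ξ, ρ} × {x75, x76}, {ξ, σ} × {x75, x76}, {ξ, ρ} × {x76, x77}, {ξ, σ} × {x76, x77}, {ξ, ρ} × {x75, x76, x77}, {ξ, σ} × {x75, x76, x77}, {ξ, ρ, σ} × {x75, x76}, {ξ, ρ, σ} × {x76, x77}, {ξ, ρ, σ} × {x75, x76, x77}}; |τ_{X×Y}| = 70.

Enumerate products U × V with U ∈ τ_X, V ∈ τ_Y (deduplicated):
  ∅ × ∅ = {} (∅)
  {ξ} × {x76} = {(ξ,x76)}
  {ξ} × {x77} = {(ξ,x77)}
  {ξ} × {x75, x76} = {(ξ,x75), (ξ,x76)}
  {ξ} × {x76, x77} = {(ξ,x76), (ξ,x77)}
  {ξ, ρ} × {x76} = {(ξ,x76), (ρ,x76)}
  {ξ, σ} × {x76} = {(ξ,x76), (σ,x76)}
  {ξ, ρ} × {x77} = {(ξ,x77), (ρ,x77)}
  {ξ, σ} × {x77} = {(ξ,x77), (σ,x77)}
  {ξ} × {x75, x76, x77} = {(ξ,x75), (ξ,x76), (ξ,x77)}
  {ξ, ρ, σ} × {x76} = {(ξ,x76), (ρ,x76), (σ,x76)}
  {ξ, ρ, σ} × {x77} = {(ξ,x77), (ρ,x77), (σ,x77)}
  {ξ, ρ} × {x75, x76} = {(ξ,x75), (ξ,x76), (ρ,x75), (ρ,x76)}
  {ξ, σ} × {x75, x76} = {(ξ,x75), (ξ,x76), (σ,x75), (σ,x76)}
  {ξ, ρ} × {x76, x77} = {(ξ,x76), (ξ,x77), (ρ,x76), (ρ,x77)}
  {ξ, σ} × {x76, x77} = {(ξ,x76), (ξ,x77), (σ,x76), (σ,x77)}
  {ξ, ρ} × {x75, x76, x77} = {(ξ,x75), (ξ,x76), (ξ,x77), (ρ,x75), (ρ,x76), (ρ,x77)}
  {ξ, σ} × {x75, x76, x77} = {(ξ,x75), (ξ,x76), (ξ,x77), (σ,x75), (σ,x76), (σ,x77)}
  {ξ, ρ, σ} × {x75, x76} = {(ξ,x75), (ξ,x76), (ρ,x75), (ρ,x76), (σ,x75), (σ,x76)}
  {ξ, ρ, σ} × {x76, x77} = {(ξ,x76), (ξ,x77), (ρ,x76), (ρ,x77), (σ,x76), (σ,x77)}
  {ξ, ρ, σ} × {x75, x76, x77} = {(ξ,x75), (ξ,x76), (ξ,x77), (ρ,x75), (ρ,x76), (ρ,x77), (σ,x75), (σ,x76), (σ,x77)}
These 21 distinct sets form the basis B.
Close under arbitrary unions to get τ_{X×Y}; counting gives |τ_{X×Y}| = 70.


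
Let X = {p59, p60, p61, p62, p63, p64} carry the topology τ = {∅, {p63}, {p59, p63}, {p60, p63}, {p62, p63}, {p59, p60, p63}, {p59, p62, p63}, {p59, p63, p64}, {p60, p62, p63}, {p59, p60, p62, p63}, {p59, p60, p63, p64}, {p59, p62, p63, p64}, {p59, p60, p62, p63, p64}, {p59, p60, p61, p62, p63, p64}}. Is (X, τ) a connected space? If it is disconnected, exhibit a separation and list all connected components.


(X, τ) is connected.

Find clopen sets (U ∈ τ with X ∖ U ∈ τ):
  U = ∅, X ∖ U = {p59, p60, p61, p62, p63, p64} — both open, so U is clopen.
  U = {p59, p60, p61, p62, p63, p64}, X ∖ U = ∅ — both open, so U is clopen.
Only trivial clopens (∅ and X) exist, so (X, τ) is connected.
Compute connected components by grouping points that agree on all clopens:
  component: {p59, p60, p61, p62, p63, p64}


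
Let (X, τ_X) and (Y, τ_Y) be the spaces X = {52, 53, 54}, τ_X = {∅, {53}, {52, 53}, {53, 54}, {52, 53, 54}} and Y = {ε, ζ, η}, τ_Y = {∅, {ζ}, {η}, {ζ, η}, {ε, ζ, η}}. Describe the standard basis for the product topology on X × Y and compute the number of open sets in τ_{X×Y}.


Basis B = {∅ × ∅, {53} × {ζ}, {53} × {η}, {52, 53} × {ζ}, {52, 53} × {η}, {53} × {ζ, η}, {53, 54} × {ζ}, {53, 54} × {η}, {52, 53, 54} × {ζ}, {52, 53, 54} × {η}, {53} × {ε, ζ, η}, {52, 53} × {ζ, η}, {53, 54} × {ζ, η}, {52, 53} × {ε, ζ, η}, {52, 53, 54} × {ζ, η}, {53, 54} × {ε, ζ, η}, {52, 53, 54} × {ε, ζ, η}}; |τ_{X×Y}| = 50.

Enumerate products U × V with U ∈ τ_X, V ∈ τ_Y (deduplicated):
  ∅ × ∅ = {} (∅)
  {53} × {ζ} = {(53,ζ)}
  {53} × {η} = {(53,η)}
  {52, 53} × {ζ} = {(52,ζ), (53,ζ)}
  {52, 53} × {η} = {(52,η), (53,η)}
  {53} × {ζ, η} = {(53,ζ), (53,η)}
  {53, 54} × {ζ} = {(53,ζ), (54,ζ)}
  {53, 54} × {η} = {(53,η), (54,η)}
  {52, 53, 54} × {ζ} = {(52,ζ), (53,ζ), (54,ζ)}
  {52, 53, 54} × {η} = {(52,η), (53,η), (54,η)}
  {53} × {ε, ζ, η} = {(53,ε), (53,ζ), (53,η)}
  {52, 53} × {ζ, η} = {(52,ζ), (52,η), (53,ζ), (53,η)}
  {53, 54} × {ζ, η} = {(53,ζ), (53,η), (54,ζ), (54,η)}
  {52, 53} × {ε, ζ, η} = {(52,ε), (52,ζ), (52,η), (53,ε), (53,ζ), (53,η)}
  {52, 53, 54} × {ζ, η} = {(52,ζ), (52,η), (53,ζ), (53,η), (54,ζ), (54,η)}
  {53, 54} × {ε, ζ, η} = {(53,ε), (53,ζ), (53,η), (54,ε), (54,ζ), (54,η)}
  {52, 53, 54} × {ε, ζ, η} = {(52,ε), (52,ζ), (52,η), (53,ε), (53,ζ), (53,η), (54,ε), (54,ζ), (54,η)}
These 17 distinct sets form the basis B.
Close under arbitrary unions to get τ_{X×Y}; counting gives |τ_{X×Y}| = 50.


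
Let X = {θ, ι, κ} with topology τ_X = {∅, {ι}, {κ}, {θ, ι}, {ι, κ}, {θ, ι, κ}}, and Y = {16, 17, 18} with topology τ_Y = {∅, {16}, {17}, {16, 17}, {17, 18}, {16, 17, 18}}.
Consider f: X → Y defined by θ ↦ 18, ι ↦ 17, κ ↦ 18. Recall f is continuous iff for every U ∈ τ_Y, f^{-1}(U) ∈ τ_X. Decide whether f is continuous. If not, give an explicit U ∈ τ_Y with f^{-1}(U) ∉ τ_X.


f IS continuous.

Compute f^{-1}(U) for each U ∈ τ_Y:
  U = ∅: f^{-1}(U) = ∅ ∈ τ_X ✓.
  U = {16}: f^{-1}(U) = ∅ ∈ τ_X ✓.
  U = {17}: f^{-1}(U) = {ι} ∈ τ_X ✓.
  U = {16, 17}: f^{-1}(U) = {ι} ∈ τ_X ✓.
  U = {17, 18}: f^{-1}(U) = {θ, ι, κ} ∈ τ_X ✓.
  U = {16, 17, 18}: f^{-1}(U) = {θ, ι, κ} ∈ τ_X ✓.
Every preimage lies in τ_X, so f IS continuous.


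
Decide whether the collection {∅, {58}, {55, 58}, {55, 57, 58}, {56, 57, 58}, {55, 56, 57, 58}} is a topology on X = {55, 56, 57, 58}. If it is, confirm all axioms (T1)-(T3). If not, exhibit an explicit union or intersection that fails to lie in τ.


τ is NOT a topology on X.

Axiom (T1): ∅ ∈ τ? Yes; X ∈ τ? Yes.
Axiom (T2/T3): check pairwise unions and intersections of members of τ.
Counterexample for (T3): {55, 57, 58} ∩ {56, 57, 58} = {57, 58} ∉ τ. Therefore τ is NOT a topology.


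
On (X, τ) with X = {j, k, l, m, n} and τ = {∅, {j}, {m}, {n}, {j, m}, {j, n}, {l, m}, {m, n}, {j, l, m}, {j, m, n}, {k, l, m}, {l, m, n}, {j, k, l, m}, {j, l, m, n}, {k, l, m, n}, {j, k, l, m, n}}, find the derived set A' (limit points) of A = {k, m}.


A' = {k, l}

For each x ∈ X, list the open sets U ∈ τ with x ∈ U, then check whether U ∩ (A ∖ {x}) ≠ ∅ for every such U.
  x = j: open {j} ∋ x has {j} ∩ (A ∖ {j}) = ∅, so x is NOT a limit point.
  x = k: opens ∋ x are {k, l, m}, {j, k, l, m}, {k, l, m, n}, {j, k, l, m, n}; each meets A ∖ {k}, so x IS a limit point.
  x = l: opens ∋ x are {l, m}, {j, l, m}, {k, l, m}, {l, m, n}, {j, k, l, m}, {j, l, m, n}, {k, l, m, n}, {j, k, l, m, n}; each meets A ∖ {l}, so x IS a limit point.
  x = m: open {m} ∋ x has {m} ∩ (A ∖ {m}) = ∅, so x is NOT a limit point.
  x = n: open {n} ∋ x has {n} ∩ (A ∖ {n}) = ∅, so x is NOT a limit point.
Collecting: A' = {k, l}.


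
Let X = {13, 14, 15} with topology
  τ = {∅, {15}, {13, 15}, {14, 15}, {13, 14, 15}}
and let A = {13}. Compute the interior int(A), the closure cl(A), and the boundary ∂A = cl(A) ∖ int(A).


int(A) = ∅, cl(A) = {13}, ∂A = {13}.

Closed sets in (X, τ) are complements of opens:
  closed(X, τ) = {∅, {13}, {14}, {13, 14}, {13, 14, 15}}.
int(A) = ⋃ {U ∈ τ : U ⊆ A}. Opens contained in A: ∅.
Taking the union of these: int(A) = ∅.
cl(A) = ⋂ {C closed : A ⊆ C}. Closed sets containing A: {13}, {13, 14}, {13, 14, 15}.
Intersecting these: cl(A) = {13}.
∂A = cl(A) ∖ int(A) = {13} ∖ ∅ = {13}.


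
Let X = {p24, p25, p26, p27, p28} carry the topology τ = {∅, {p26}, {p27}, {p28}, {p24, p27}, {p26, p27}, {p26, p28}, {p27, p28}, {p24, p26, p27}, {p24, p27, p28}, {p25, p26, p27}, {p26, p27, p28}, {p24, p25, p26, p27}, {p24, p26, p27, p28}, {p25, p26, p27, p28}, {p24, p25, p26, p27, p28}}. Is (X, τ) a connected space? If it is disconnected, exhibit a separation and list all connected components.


(X, τ) is disconnected; components = [{p28}, {p24, p25, p26, p27}].

Find clopen sets (U ∈ τ with X ∖ U ∈ τ):
  U = ∅, X ∖ U = {p24, p25, p26, p27, p28} — both open, so U is clopen.
  U = {p28}, X ∖ U = {p24, p25, p26, p27} — both open, so U is clopen.
  U = {p24, p25, p26, p27}, X ∖ U = {p28} — both open, so U is clopen.
  U = {p24, p25, p26, p27, p28}, X ∖ U = ∅ — both open, so U is clopen.
Nontrivial clopen(s) exist: e.g. {p24, p25, p26, p27}. So (X, τ) is disconnected.
Compute connected components by grouping points that agree on all clopens:
  component: {p28}
  component: {p24, p25, p26, p27}


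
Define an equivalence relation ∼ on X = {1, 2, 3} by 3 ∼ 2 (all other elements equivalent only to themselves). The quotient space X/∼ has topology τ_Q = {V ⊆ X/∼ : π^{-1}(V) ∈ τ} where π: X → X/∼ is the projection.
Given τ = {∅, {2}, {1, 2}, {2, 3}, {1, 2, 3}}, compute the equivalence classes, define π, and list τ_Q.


X/∼ = {[1], [2=3]}; |τ_Q| = 3.

Equivalence classes: [1], [2=3].
Quotient map π: X → X/∼ sends 1 ↦ [1], 2 ↦ [2=3], 3 ↦ [2=3].
For each subset V ⊆ X/∼, compute π^{-1}(V) ⊆ X and check whether π^{-1}(V) ∈ τ. V is open in τ_Q iff π^{-1}(V) ∈ τ.
  V = {}: π^{-1}(V) = ∅ ∈ τ ✓.
  V = {[1]}: π^{-1}(V) = {1} ∉ τ ✗.
  V = {[2=3]}: π^{-1}(V) = {2, 3} ∈ τ ✓.
  V = {[1], [2=3]}: π^{-1}(V) = {1, 2, 3} ∈ τ ✓.
Open sets in the quotient: τ_Q = {{}, {[2=3]}, {[1], [2=3]}} (3 elements).


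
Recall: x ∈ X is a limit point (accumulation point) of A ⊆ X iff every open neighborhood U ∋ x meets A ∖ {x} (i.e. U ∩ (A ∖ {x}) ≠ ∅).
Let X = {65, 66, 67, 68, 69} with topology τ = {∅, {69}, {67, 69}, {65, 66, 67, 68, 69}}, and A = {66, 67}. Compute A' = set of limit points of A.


A' = {65, 66, 68}

For each x ∈ X, list the open sets U ∈ τ with x ∈ U, then check whether U ∩ (A ∖ {x}) ≠ ∅ for every such U.
  x = 65: opens ∋ x are {65, 66, 67, 68, 69}; each meets A ∖ {65}, so x IS a limit point.
  x = 66: opens ∋ x are {65, 66, 67, 68, 69}; each meets A ∖ {66}, so x IS a limit point.
  x = 67: open {67, 69} ∋ x has {67, 69} ∩ (A ∖ {67}) = ∅, so x is NOT a limit point.
  x = 68: opens ∋ x are {65, 66, 67, 68, 69}; each meets A ∖ {68}, so x IS a limit point.
  x = 69: open {69} ∋ x has {69} ∩ (A ∖ {69}) = ∅, so x is NOT a limit point.
Collecting: A' = {65, 66, 68}.


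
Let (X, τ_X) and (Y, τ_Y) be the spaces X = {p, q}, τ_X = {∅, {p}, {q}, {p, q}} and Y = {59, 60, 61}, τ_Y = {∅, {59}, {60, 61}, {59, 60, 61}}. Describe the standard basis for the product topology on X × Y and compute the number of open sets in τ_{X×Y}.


Basis B = {∅ × ∅, {p} × {59}, {q} × {59}, {p, q} × {59}, {p} × {60, 61}, {q} × {60, 61}, {p} × {59, 60, 61}, {q} × {59, 60, 61}, {p, q} × {60, 61}, {p, q} × {59, 60, 61}}; |τ_{X×Y}| = 16.

Enumerate products U × V with U ∈ τ_X, V ∈ τ_Y (deduplicated):
  ∅ × ∅ = {} (∅)
  {p} × {59} = {(p,59)}
  {q} × {59} = {(q,59)}
  {p, q} × {59} = {(p,59), (q,59)}
  {p} × {60, 61} = {(p,60), (p,61)}
  {q} × {60, 61} = {(q,60), (q,61)}
  {p} × {59, 60, 61} = {(p,59), (p,60), (p,61)}
  {q} × {59, 60, 61} = {(q,59), (q,60), (q,61)}
  {p, q} × {60, 61} = {(p,60), (p,61), (q,60), (q,61)}
  {p, q} × {59, 60, 61} = {(p,59), (p,60), (p,61), (q,59), (q,60), (q,61)}
These 10 distinct sets form the basis B.
Close under arbitrary unions to get τ_{X×Y}; counting gives |τ_{X×Y}| = 16.


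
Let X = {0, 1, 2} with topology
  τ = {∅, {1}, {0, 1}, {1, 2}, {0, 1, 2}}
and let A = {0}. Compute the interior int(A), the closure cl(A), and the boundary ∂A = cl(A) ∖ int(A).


int(A) = ∅, cl(A) = {0}, ∂A = {0}.

Closed sets in (X, τ) are complements of opens:
  closed(X, τ) = {∅, {0}, {2}, {0, 2}, {0, 1, 2}}.
int(A) = ⋃ {U ∈ τ : U ⊆ A}. Opens contained in A: ∅.
Taking the union of these: int(A) = ∅.
cl(A) = ⋂ {C closed : A ⊆ C}. Closed sets containing A: {0}, {0, 2}, {0, 1, 2}.
Intersecting these: cl(A) = {0}.
∂A = cl(A) ∖ int(A) = {0} ∖ ∅ = {0}.


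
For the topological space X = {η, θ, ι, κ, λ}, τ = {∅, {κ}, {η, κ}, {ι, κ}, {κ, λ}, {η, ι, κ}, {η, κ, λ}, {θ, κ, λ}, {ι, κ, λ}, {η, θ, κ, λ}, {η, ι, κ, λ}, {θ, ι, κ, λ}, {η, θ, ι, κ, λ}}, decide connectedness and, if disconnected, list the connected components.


(X, τ) is connected.

Find clopen sets (U ∈ τ with X ∖ U ∈ τ):
  U = ∅, X ∖ U = {η, θ, ι, κ, λ} — both open, so U is clopen.
  U = {η, θ, ι, κ, λ}, X ∖ U = ∅ — both open, so U is clopen.
Only trivial clopens (∅ and X) exist, so (X, τ) is connected.
Compute connected components by grouping points that agree on all clopens:
  component: {η, θ, ι, κ, λ}


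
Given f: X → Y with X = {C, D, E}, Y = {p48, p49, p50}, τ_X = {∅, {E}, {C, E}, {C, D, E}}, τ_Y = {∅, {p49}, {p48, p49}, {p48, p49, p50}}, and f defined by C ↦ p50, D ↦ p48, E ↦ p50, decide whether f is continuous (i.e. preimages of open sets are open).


f is NOT continuous.

Compute f^{-1}(U) for each U ∈ τ_Y:
  U = ∅: f^{-1}(U) = ∅ ∈ τ_X ✓.
  U = {p49}: f^{-1}(U) = ∅ ∈ τ_X ✓.
  U = {p48, p49}: f^{-1}(U) = {D} ∉ τ_X ✗.
  U = {p48, p49, p50}: f^{-1}(U) = {C, D, E} ∈ τ_X ✓.
Found U = {p48, p49} with f^{-1}(U) = {D} not in τ_X. Therefore f is NOT continuous.


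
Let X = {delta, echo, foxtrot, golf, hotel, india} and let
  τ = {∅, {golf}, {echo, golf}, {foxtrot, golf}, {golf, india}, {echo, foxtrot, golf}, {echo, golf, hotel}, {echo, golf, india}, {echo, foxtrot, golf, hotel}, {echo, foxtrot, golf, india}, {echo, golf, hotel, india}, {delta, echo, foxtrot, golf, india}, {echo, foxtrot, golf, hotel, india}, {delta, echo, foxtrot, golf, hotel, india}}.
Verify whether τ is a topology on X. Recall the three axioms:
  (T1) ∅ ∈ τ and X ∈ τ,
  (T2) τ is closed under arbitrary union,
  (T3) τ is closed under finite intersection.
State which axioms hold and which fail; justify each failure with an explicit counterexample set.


τ is NOT a topology on X.

Axiom (T1): ∅ ∈ τ? Yes; X ∈ τ? Yes.
Axiom (T2/T3): check pairwise unions and intersections of members of τ.
Counterexample for (T2): {foxtrot, golf} ∪ {golf, india} = {foxtrot, golf, india} ∉ τ. Therefore τ is NOT a topology.


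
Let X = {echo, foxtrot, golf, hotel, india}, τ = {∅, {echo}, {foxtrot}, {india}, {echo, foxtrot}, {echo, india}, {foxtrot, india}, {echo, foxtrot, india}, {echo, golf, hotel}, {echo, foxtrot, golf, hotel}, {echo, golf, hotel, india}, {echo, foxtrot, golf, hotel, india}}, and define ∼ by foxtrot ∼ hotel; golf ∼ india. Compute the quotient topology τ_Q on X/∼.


X/∼ = {[echo], [foxtrot=hotel], [golf=india]}; |τ_Q| = 3.

Equivalence classes: [echo], [foxtrot=hotel], [golf=india].
Quotient map π: X → X/∼ sends echo ↦ [echo], foxtrot ↦ [foxtrot=hotel], golf ↦ [golf=india], hotel ↦ [foxtrot=hotel], india ↦ [golf=india].
For each subset V ⊆ X/∼, compute π^{-1}(V) ⊆ X and check whether π^{-1}(V) ∈ τ. V is open in τ_Q iff π^{-1}(V) ∈ τ.
  V = {}: π^{-1}(V) = ∅ ∈ τ ✓.
  V = {[echo]}: π^{-1}(V) = {echo} ∈ τ ✓.
  V = {[foxtrot=hotel]}: π^{-1}(V) = {foxtrot, hotel} ∉ τ ✗.
  V = {[echo], [foxtrot=hotel]}: π^{-1}(V) = {echo, foxtrot, hotel} ∉ τ ✗.
  V = {[golf=india]}: π^{-1}(V) = {golf, india} ∉ τ ✗.
  V = {[echo], [golf=india]}: π^{-1}(V) = {echo, golf, india} ∉ τ ✗.
  V = {[foxtrot=hotel], [golf=india]}: π^{-1}(V) = {foxtrot, golf, hotel, india} ∉ τ ✗.
  V = {[echo], [foxtrot=hotel], [golf=india]}: π^{-1}(V) = {echo, foxtrot, golf, hotel, india} ∈ τ ✓.
Open sets in the quotient: τ_Q = {{}, {[echo]}, {[echo], [foxtrot=hotel], [golf=india]}} (3 elements).


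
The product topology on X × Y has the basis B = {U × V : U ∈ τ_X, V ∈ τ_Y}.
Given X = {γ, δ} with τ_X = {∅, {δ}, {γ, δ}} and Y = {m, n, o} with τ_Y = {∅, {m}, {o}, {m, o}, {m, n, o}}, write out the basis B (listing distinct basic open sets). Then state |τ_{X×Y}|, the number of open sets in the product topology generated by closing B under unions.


Basis B = {∅ × ∅, {δ} × {m}, {δ} × {o}, {γ, δ} × {m}, {γ, δ} × {o}, {δ} × {m, o}, {δ} × {m, n, o}, {γ, δ} × {m, o}, {γ, δ} × {m, n, o}}; |τ_{X×Y}| = 14.

Enumerate products U × V with U ∈ τ_X, V ∈ τ_Y (deduplicated):
  ∅ × ∅ = {} (∅)
  {δ} × {m} = {(δ,m)}
  {δ} × {o} = {(δ,o)}
  {γ, δ} × {m} = {(γ,m), (δ,m)}
  {γ, δ} × {o} = {(γ,o), (δ,o)}
  {δ} × {m, o} = {(δ,m), (δ,o)}
  {δ} × {m, n, o} = {(δ,m), (δ,n), (δ,o)}
  {γ, δ} × {m, o} = {(γ,m), (γ,o), (δ,m), (δ,o)}
  {γ, δ} × {m, n, o} = {(γ,m), (γ,n), (γ,o), (δ,m), (δ,n), (δ,o)}
These 9 distinct sets form the basis B.
Close under arbitrary unions to get τ_{X×Y}; counting gives |τ_{X×Y}| = 14.


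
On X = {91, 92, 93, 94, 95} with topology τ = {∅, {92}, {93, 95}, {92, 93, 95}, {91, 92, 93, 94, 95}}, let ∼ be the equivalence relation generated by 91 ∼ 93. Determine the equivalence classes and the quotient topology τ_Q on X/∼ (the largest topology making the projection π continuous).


X/∼ = {[91=93], [92], [94], [95]}; |τ_Q| = 3.

Equivalence classes: [91=93], [92], [94], [95].
Quotient map π: X → X/∼ sends 91 ↦ [91=93], 92 ↦ [92], 93 ↦ [91=93], 94 ↦ [94], 95 ↦ [95].
For each subset V ⊆ X/∼, compute π^{-1}(V) ⊆ X and check whether π^{-1}(V) ∈ τ. V is open in τ_Q iff π^{-1}(V) ∈ τ.
  V = {}: π^{-1}(V) = ∅ ∈ τ ✓.
  V = {[91=93]}: π^{-1}(V) = {91, 93} ∉ τ ✗.
  V = {[92]}: π^{-1}(V) = {92} ∈ τ ✓.
  V = {[91=93], [92]}: π^{-1}(V) = {91, 92, 93} ∉ τ ✗.
  V = {[94]}: π^{-1}(V) = {94} ∉ τ ✗.
  V = {[91=93], [94]}: π^{-1}(V) = {91, 93, 94} ∉ τ ✗.
  V = {[92], [94]}: π^{-1}(V) = {92, 94} ∉ τ ✗.
  V = {[91=93], [92], [94]}: π^{-1}(V) = {91, 92, 93, 94} ∉ τ ✗.
  V = {[95]}: π^{-1}(V) = {95} ∉ τ ✗.
  V = {[91=93], [95]}: π^{-1}(V) = {91, 93, 95} ∉ τ ✗.
  V = {[92], [95]}: π^{-1}(V) = {92, 95} ∉ τ ✗.
  V = {[91=93], [92], [95]}: π^{-1}(V) = {91, 92, 93, 95} ∉ τ ✗.
  V = {[94], [95]}: π^{-1}(V) = {94, 95} ∉ τ ✗.
  V = {[91=93], [94], [95]}: π^{-1}(V) = {91, 93, 94, 95} ∉ τ ✗.
  V = {[92], [94], [95]}: π^{-1}(V) = {92, 94, 95} ∉ τ ✗.
  V = {[91=93], [92], [94], [95]}: π^{-1}(V) = {91, 92, 93, 94, 95} ∈ τ ✓.
Open sets in the quotient: τ_Q = {{}, {[92]}, {[91=93], [92], [94], [95]}} (3 elements).


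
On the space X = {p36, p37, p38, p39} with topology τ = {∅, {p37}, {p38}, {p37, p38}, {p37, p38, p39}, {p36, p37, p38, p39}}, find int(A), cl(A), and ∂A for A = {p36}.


int(A) = ∅, cl(A) = {p36}, ∂A = {p36}.

Closed sets in (X, τ) are complements of opens:
  closed(X, τ) = {∅, {p36}, {p36, p39}, {p36, p37, p39}, {p36, p38, p39}, {p36, p37, p38, p39}}.
int(A) = ⋃ {U ∈ τ : U ⊆ A}. Opens contained in A: ∅.
Taking the union of these: int(A) = ∅.
cl(A) = ⋂ {C closed : A ⊆ C}. Closed sets containing A: {p36}, {p36, p39}, {p36, p37, p39}, {p36, p38, p39}, {p36, p37, p38, p39}.
Intersecting these: cl(A) = {p36}.
∂A = cl(A) ∖ int(A) = {p36} ∖ ∅ = {p36}.


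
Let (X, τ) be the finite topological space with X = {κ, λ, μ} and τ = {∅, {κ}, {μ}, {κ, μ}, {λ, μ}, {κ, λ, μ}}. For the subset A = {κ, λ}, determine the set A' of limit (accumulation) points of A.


A' = ∅

For each x ∈ X, list the open sets U ∈ τ with x ∈ U, then check whether U ∩ (A ∖ {x}) ≠ ∅ for every such U.
  x = κ: open {κ} ∋ x has {κ} ∩ (A ∖ {κ}) = ∅, so x is NOT a limit point.
  x = λ: open {λ, μ} ∋ x has {λ, μ} ∩ (A ∖ {λ}) = ∅, so x is NOT a limit point.
  x = μ: open {μ} ∋ x has {μ} ∩ (A ∖ {μ}) = ∅, so x is NOT a limit point.
Collecting: A' = ∅.


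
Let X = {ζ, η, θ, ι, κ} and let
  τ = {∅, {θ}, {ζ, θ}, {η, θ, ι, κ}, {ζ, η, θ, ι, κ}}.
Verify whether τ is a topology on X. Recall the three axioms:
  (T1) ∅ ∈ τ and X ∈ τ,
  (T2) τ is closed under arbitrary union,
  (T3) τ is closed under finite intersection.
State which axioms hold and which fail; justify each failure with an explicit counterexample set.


τ IS a topology on X.

Axiom (T1): ∅ ∈ τ? Yes; X ∈ τ? Yes.
Axiom (T2/T3): check pairwise unions and intersections of members of τ.
All pairwise intersections and unions checked — each lies in τ. Therefore τ satisfies (T1), (T2), (T3): it IS a topology on X.


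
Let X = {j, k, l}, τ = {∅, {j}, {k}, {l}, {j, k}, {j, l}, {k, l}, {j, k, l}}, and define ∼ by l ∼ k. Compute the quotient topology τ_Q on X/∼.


X/∼ = {[j], [k=l]}; |τ_Q| = 4.

Equivalence classes: [j], [k=l].
Quotient map π: X → X/∼ sends j ↦ [j], k ↦ [k=l], l ↦ [k=l].
For each subset V ⊆ X/∼, compute π^{-1}(V) ⊆ X and check whether π^{-1}(V) ∈ τ. V is open in τ_Q iff π^{-1}(V) ∈ τ.
  V = {}: π^{-1}(V) = ∅ ∈ τ ✓.
  V = {[j]}: π^{-1}(V) = {j} ∈ τ ✓.
  V = {[k=l]}: π^{-1}(V) = {k, l} ∈ τ ✓.
  V = {[j], [k=l]}: π^{-1}(V) = {j, k, l} ∈ τ ✓.
Open sets in the quotient: τ_Q = {{}, {[j]}, {[k=l]}, {[j], [k=l]}} (4 elements).


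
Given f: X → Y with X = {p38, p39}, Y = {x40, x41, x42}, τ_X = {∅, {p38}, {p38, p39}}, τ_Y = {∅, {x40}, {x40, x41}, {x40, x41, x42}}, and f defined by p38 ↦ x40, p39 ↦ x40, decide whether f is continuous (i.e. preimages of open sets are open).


f IS continuous.

Compute f^{-1}(U) for each U ∈ τ_Y:
  U = ∅: f^{-1}(U) = ∅ ∈ τ_X ✓.
  U = {x40}: f^{-1}(U) = {p38, p39} ∈ τ_X ✓.
  U = {x40, x41}: f^{-1}(U) = {p38, p39} ∈ τ_X ✓.
  U = {x40, x41, x42}: f^{-1}(U) = {p38, p39} ∈ τ_X ✓.
Every preimage lies in τ_X, so f IS continuous.


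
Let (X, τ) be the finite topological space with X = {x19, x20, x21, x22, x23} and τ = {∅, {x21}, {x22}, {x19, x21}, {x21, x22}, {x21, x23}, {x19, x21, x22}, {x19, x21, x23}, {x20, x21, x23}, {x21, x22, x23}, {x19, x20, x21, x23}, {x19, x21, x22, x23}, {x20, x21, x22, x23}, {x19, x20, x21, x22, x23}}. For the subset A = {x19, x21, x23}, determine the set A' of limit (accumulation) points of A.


A' = {x19, x20, x23}

For each x ∈ X, list the open sets U ∈ τ with x ∈ U, then check whether U ∩ (A ∖ {x}) ≠ ∅ for every such U.
  x = x19: opens ∋ x are {x19, x21}, {x19, x21, x22}, {x19, x21, x23}, {x19, x20, x21, x23}, {x19, x21, x22, x23}, {x19, x20, x21, x22, x23}; each meets A ∖ {x19}, so x IS a limit point.
  x = x20: opens ∋ x are {x20, x21, x23}, {x19, x20, x21, x23}, {x20, x21, x22, x23}, {x19, x20, x21, x22, x23}; each meets A ∖ {x20}, so x IS a limit point.
  x = x21: open {x21} ∋ x has {x21} ∩ (A ∖ {x21}) = ∅, so x is NOT a limit point.
  x = x22: open {x22} ∋ x has {x22} ∩ (A ∖ {x22}) = ∅, so x is NOT a limit point.
  x = x23: opens ∋ x are {x21, x23}, {x19, x21, x23}, {x20, x21, x23}, {x21, x22, x23}, {x19, x20, x21, x23}, {x19, x21, x22, x23}, {x20, x21, x22, x23}, {x19, x20, x21, x22, x23}; each meets A ∖ {x23}, so x IS a limit point.
Collecting: A' = {x19, x20, x23}.


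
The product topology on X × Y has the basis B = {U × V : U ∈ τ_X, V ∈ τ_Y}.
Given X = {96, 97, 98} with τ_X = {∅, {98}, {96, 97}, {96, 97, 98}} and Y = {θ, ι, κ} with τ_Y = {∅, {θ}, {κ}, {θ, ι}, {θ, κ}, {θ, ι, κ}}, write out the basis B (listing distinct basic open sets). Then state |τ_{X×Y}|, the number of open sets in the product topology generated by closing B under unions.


Basis B = {∅ × ∅, {98} × {θ}, {98} × {κ}, {96, 97} × {θ}, {96, 97} × {κ}, {98} × {θ, ι}, {98} × {θ, κ}, {96, 97, 98} × {θ}, {96, 97, 98} × {κ}, {98} × {θ, ι, κ}, {96, 97} × {θ, ι}, {96, 97} × {θ, κ}, {96, 97} × {θ, ι, κ}, {96, 97, 98} × {θ, ι}, {96, 97, 98} × {θ, κ}, {96, 97, 98} × {θ, ι, κ}}; |τ_{X×Y}| = 36.

Enumerate products U × V with U ∈ τ_X, V ∈ τ_Y (deduplicated):
  ∅ × ∅ = {} (∅)
  {98} × {θ} = {(98,θ)}
  {98} × {κ} = {(98,κ)}
  {96, 97} × {θ} = {(96,θ), (97,θ)}
  {96, 97} × {κ} = {(96,κ), (97,κ)}
  {98} × {θ, ι} = {(98,θ), (98,ι)}
  {98} × {θ, κ} = {(98,θ), (98,κ)}
  {96, 97, 98} × {θ} = {(96,θ), (97,θ), (98,θ)}
  {96, 97, 98} × {κ} = {(96,κ), (97,κ), (98,κ)}
  {98} × {θ, ι, κ} = {(98,θ), (98,ι), (98,κ)}
  {96, 97} × {θ, ι} = {(96,θ), (96,ι), (97,θ), (97,ι)}
  {96, 97} × {θ, κ} = {(96,θ), (96,κ), (97,θ), (97,κ)}
  {96, 97} × {θ, ι, κ} = {(96,θ), (96,ι), (96,κ), (97,θ), (97,ι), (97,κ)}
  {96, 97, 98} × {θ, ι} = {(96,θ), (96,ι), (97,θ), (97,ι), (98,θ), (98,ι)}
  {96, 97, 98} × {θ, κ} = {(96,θ), (96,κ), (97,θ), (97,κ), (98,θ), (98,κ)}
  {96, 97, 98} × {θ, ι, κ} = {(96,θ), (96,ι), (96,κ), (97,θ), (97,ι), (97,κ), (98,θ), (98,ι), (98,κ)}
These 16 distinct sets form the basis B.
Close under arbitrary unions to get τ_{X×Y}; counting gives |τ_{X×Y}| = 36.


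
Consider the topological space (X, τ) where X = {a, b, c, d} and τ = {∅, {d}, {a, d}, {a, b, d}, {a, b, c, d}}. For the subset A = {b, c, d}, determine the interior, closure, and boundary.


int(A) = {d}, cl(A) = {a, b, c, d}, ∂A = {a, b, c}.

Closed sets in (X, τ) are complements of opens:
  closed(X, τ) = {∅, {c}, {b, c}, {a, b, c}, {a, b, c, d}}.
int(A) = ⋃ {U ∈ τ : U ⊆ A}. Opens contained in A: ∅, {d}.
Taking the union of these: int(A) = {d}.
cl(A) = ⋂ {C closed : A ⊆ C}. Closed sets containing A: {a, b, c, d}.
Intersecting these: cl(A) = {a, b, c, d}.
∂A = cl(A) ∖ int(A) = {a, b, c, d} ∖ {d} = {a, b, c}.


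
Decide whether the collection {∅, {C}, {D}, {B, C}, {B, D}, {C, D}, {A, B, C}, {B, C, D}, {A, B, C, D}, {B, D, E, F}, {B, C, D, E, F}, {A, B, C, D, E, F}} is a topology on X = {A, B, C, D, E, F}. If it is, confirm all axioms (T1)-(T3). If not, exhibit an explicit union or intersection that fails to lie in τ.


τ is NOT a topology on X.

Axiom (T1): ∅ ∈ τ? Yes; X ∈ τ? Yes.
Axiom (T2/T3): check pairwise unions and intersections of members of τ.
Counterexample for (T3): {B, C} ∩ {B, D} = {B} ∉ τ. Therefore τ is NOT a topology.


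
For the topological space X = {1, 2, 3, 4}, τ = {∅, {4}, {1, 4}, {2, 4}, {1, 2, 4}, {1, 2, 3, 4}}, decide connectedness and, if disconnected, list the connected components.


(X, τ) is connected.

Find clopen sets (U ∈ τ with X ∖ U ∈ τ):
  U = ∅, X ∖ U = {1, 2, 3, 4} — both open, so U is clopen.
  U = {1, 2, 3, 4}, X ∖ U = ∅ — both open, so U is clopen.
Only trivial clopens (∅ and X) exist, so (X, τ) is connected.
Compute connected components by grouping points that agree on all clopens:
  component: {1, 2, 3, 4}


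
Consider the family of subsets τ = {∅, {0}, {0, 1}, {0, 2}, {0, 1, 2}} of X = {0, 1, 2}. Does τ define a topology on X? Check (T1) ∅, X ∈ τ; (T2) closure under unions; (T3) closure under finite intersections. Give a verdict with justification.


τ IS a topology on X.

Axiom (T1): ∅ ∈ τ? Yes; X ∈ τ? Yes.
Axiom (T2/T3): check pairwise unions and intersections of members of τ.
All pairwise intersections and unions checked — each lies in τ. Therefore τ satisfies (T1), (T2), (T3): it IS a topology on X.


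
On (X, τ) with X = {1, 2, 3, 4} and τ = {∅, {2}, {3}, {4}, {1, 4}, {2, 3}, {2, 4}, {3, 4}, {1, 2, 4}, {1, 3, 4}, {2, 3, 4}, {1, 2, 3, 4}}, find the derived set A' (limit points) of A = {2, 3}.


A' = ∅

For each x ∈ X, list the open sets U ∈ τ with x ∈ U, then check whether U ∩ (A ∖ {x}) ≠ ∅ for every such U.
  x = 1: open {1, 4} ∋ x has {1, 4} ∩ (A ∖ {1}) = ∅, so x is NOT a limit point.
  x = 2: open {2} ∋ x has {2} ∩ (A ∖ {2}) = ∅, so x is NOT a limit point.
  x = 3: open {3} ∋ x has {3} ∩ (A ∖ {3}) = ∅, so x is NOT a limit point.
  x = 4: open {4} ∋ x has {4} ∩ (A ∖ {4}) = ∅, so x is NOT a limit point.
Collecting: A' = ∅.


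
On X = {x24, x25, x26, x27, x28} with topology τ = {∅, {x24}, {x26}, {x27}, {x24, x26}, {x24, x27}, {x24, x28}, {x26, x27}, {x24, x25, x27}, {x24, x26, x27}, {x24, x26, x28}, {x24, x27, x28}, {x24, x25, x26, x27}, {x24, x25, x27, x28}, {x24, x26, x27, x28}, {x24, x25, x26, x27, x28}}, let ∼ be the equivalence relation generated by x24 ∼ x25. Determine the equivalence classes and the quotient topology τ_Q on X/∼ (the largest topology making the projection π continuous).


X/∼ = {[x24=x25], [x26], [x27], [x28]}; |τ_Q| = 8.

Equivalence classes: [x24=x25], [x26], [x27], [x28].
Quotient map π: X → X/∼ sends x24 ↦ [x24=x25], x25 ↦ [x24=x25], x26 ↦ [x26], x27 ↦ [x27], x28 ↦ [x28].
For each subset V ⊆ X/∼, compute π^{-1}(V) ⊆ X and check whether π^{-1}(V) ∈ τ. V is open in τ_Q iff π^{-1}(V) ∈ τ.
  V = {}: π^{-1}(V) = ∅ ∈ τ ✓.
  V = {[x24=x25]}: π^{-1}(V) = {x24, x25} ∉ τ ✗.
  V = {[x26]}: π^{-1}(V) = {x26} ∈ τ ✓.
  V = {[x24=x25], [x26]}: π^{-1}(V) = {x24, x25, x26} ∉ τ ✗.
  V = {[x27]}: π^{-1}(V) = {x27} ∈ τ ✓.
  V = {[x24=x25], [x27]}: π^{-1}(V) = {x24, x25, x27} ∈ τ ✓.
  V = {[x26], [x27]}: π^{-1}(V) = {x26, x27} ∈ τ ✓.
  V = {[x24=x25], [x26], [x27]}: π^{-1}(V) = {x24, x25, x26, x27} ∈ τ ✓.
  V = {[x28]}: π^{-1}(V) = {x28} ∉ τ ✗.
  V = {[x24=x25], [x28]}: π^{-1}(V) = {x24, x25, x28} ∉ τ ✗.
  V = {[x26], [x28]}: π^{-1}(V) = {x26, x28} ∉ τ ✗.
  V = {[x24=x25], [x26], [x28]}: π^{-1}(V) = {x24, x25, x26, x28} ∉ τ ✗.
  V = {[x27], [x28]}: π^{-1}(V) = {x27, x28} ∉ τ ✗.
  V = {[x24=x25], [x27], [x28]}: π^{-1}(V) = {x24, x25, x27, x28} ∈ τ ✓.
  V = {[x26], [x27], [x28]}: π^{-1}(V) = {x26, x27, x28} ∉ τ ✗.
  V = {[x24=x25], [x26], [x27], [x28]}: π^{-1}(V) = {x24, x25, x26, x27, x28} ∈ τ ✓.
Open sets in the quotient: τ_Q = {{}, {[x26]}, {[x27]}, {[x24=x25], [x27]}, {[x26], [x27]}, {[x24=x25], [x26], [x27]}, {[x24=x25], [x27], [x28]}, {[x24=x25], [x26], [x27], [x28]}} (8 elements).
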